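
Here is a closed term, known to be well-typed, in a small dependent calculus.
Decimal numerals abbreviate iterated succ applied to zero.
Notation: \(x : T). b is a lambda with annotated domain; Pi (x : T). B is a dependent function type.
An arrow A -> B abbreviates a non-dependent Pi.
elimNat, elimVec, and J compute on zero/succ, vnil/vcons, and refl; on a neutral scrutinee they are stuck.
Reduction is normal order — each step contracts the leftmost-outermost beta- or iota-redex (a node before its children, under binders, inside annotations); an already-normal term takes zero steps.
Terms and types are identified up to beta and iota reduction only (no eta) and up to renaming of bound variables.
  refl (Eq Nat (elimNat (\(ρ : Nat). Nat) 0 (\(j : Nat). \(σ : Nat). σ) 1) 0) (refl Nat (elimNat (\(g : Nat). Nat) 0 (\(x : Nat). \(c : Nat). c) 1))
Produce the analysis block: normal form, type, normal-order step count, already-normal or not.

reduced normal form:
  refl (Eq Nat 0 0) (refl Nat 0)
inferred type:
  Eq (Eq Nat 0 0) (refl Nat 0) (refl Nat 0)
normal-order step count: 8
started in normal form: no
first contracted redex: an elimNat iota-redex


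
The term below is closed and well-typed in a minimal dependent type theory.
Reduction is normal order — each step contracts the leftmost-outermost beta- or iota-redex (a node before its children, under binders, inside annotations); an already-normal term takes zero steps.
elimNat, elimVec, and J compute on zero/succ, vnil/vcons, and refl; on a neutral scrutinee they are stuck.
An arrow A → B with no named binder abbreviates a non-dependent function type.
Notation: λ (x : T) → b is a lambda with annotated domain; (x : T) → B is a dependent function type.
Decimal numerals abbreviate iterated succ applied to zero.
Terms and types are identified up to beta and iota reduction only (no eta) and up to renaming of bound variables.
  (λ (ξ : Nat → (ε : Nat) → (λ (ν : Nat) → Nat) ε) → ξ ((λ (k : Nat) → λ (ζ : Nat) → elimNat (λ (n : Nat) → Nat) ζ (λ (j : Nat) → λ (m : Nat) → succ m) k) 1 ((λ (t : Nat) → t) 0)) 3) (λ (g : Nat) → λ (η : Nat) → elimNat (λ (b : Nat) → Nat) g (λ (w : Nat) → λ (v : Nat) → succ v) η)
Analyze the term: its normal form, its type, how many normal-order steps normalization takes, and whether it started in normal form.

normal form:
  4
inferred type:
  Nat
steps to reach normal form (normal order): 20
already normal: no
first contracted redex: a beta-redex


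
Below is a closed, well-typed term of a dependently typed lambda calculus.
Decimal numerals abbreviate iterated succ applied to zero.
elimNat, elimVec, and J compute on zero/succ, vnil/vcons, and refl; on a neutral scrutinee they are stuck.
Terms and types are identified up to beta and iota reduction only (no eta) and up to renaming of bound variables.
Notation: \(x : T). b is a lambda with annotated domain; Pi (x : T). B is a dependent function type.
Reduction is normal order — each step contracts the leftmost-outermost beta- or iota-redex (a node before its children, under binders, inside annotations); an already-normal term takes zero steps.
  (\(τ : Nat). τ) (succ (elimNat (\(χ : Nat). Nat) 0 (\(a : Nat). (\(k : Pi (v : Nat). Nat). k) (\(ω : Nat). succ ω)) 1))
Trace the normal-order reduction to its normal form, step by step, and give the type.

normal-order reduction:
  (\(τ : Nat). τ) (succ (elimNat (\(χ : Nat). Nat) 0 (\(a : Nat). (\(k : Pi (v : Nat). Nat). k) (\(ω : Nat). succ ω)) 1))
  ~> succ (elimNat (\(τ : Nat). Nat) 0 (\(χ : Nat). (\(a : Pi (k : Nat). Nat). a) (\(v : Nat). succ v)) 1)
  ~> succ ((\(τ : Nat). (\(χ : Pi (a : Nat). Nat). χ) (\(k : Nat). succ k)) 0 (elimNat (\(v : Nat). Nat) 0 (\(ω : Nat). (\(ρ : Pi (r : Nat). Nat). ρ) (\(b : Nat). succ b)) 0))
  ~> succ ((\(τ : Pi (χ : Nat). Nat). τ) (\(a : Nat). succ a) (elimNat (\(k : Nat). Nat) 0 (\(v : Nat). (\(ω : Pi (ρ : Nat). Nat). ω) (\(r : Nat). succ r)) 0))
  ~> succ ((\(τ : Nat). succ τ) (elimNat (\(χ : Nat). Nat) 0 (\(a : Nat). (\(k : Pi (v : Nat). Nat). k) (\(ω : Nat). succ ω)) 0))
  ~> succ (succ (elimNat (\(τ : Nat). Nat) 0 (\(χ : Nat). (\(a : Pi (k : Nat). Nat). a) (\(v : Nat). succ v)) 0))
  ~> 2
the term's type:
  Nat


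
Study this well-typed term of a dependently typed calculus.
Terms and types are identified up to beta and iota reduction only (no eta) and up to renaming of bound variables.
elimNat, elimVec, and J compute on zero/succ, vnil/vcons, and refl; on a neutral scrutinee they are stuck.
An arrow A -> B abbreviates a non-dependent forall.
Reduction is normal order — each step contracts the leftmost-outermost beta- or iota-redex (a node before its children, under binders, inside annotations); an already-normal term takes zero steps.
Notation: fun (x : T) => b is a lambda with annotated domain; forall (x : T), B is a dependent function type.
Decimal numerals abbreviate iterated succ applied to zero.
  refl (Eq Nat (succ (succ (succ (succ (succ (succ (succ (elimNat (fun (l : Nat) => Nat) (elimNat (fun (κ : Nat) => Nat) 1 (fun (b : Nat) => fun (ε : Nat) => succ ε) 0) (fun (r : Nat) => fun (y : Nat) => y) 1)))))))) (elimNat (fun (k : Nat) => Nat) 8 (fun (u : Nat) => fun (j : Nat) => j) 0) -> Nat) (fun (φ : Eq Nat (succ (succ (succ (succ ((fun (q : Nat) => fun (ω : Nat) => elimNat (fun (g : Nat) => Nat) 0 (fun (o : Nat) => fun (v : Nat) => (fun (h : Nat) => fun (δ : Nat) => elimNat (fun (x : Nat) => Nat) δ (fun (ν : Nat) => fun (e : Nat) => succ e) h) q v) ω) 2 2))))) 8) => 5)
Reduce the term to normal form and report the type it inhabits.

reduced normal form:
  refl (Eq Nat 8 8 -> Nat) (fun (l : Eq Nat 8 8) => 5)
type:
  Eq (Eq Nat 8 8 -> Nat) (fun (l : Eq Nat 8 8) => 5) (fun (κ : Eq Nat 8 8) => 5)
observation: reduction starts at an elimNat iota-redex, and 33 normal-order steps reach the normal form.


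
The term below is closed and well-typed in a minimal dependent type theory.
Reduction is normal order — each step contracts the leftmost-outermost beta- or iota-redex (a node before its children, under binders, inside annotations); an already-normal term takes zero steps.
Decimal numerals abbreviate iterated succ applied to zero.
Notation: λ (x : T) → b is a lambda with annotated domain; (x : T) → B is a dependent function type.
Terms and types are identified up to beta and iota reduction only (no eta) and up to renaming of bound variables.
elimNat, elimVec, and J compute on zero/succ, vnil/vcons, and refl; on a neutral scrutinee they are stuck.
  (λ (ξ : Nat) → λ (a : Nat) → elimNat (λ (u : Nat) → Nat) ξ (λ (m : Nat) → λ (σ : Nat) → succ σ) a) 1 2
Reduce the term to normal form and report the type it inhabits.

resulting normal form:
  3
inferred type:
  Nat
observation: reduction starts at a beta-redex, and 9 normal-order steps reach the normal form.


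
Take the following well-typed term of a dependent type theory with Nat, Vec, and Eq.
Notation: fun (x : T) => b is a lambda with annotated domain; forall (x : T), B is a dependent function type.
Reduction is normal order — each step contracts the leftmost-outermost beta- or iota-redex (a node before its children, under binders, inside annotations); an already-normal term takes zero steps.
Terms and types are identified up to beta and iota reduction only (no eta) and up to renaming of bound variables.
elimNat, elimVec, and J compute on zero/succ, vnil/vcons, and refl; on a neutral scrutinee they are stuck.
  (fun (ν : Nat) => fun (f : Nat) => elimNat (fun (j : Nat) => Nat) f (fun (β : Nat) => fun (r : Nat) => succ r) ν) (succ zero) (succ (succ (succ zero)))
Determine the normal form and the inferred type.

resulting normal form:
  succ (succ (succ (succ zero)))
type:
  Nat


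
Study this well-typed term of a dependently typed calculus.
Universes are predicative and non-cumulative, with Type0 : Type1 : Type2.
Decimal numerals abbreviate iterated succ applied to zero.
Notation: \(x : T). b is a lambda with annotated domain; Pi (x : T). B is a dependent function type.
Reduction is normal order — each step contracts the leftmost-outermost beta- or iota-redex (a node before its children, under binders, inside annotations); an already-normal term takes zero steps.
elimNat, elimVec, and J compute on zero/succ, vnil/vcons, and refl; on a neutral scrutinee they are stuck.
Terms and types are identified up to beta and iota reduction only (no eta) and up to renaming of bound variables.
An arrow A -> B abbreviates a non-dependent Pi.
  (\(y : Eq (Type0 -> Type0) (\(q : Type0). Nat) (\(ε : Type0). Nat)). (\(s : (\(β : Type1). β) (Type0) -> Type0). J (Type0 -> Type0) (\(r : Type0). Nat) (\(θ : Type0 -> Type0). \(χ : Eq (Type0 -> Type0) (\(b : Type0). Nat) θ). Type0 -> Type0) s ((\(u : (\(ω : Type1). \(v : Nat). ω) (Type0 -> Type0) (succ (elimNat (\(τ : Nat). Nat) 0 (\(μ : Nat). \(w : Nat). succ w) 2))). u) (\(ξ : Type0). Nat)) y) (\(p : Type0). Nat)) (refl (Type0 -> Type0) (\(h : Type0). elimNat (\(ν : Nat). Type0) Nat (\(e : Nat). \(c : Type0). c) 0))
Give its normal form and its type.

normal form:
  \(y : Type0). Nat
inferred type:
  Type0 -> Type0
observation: the term reaches its normal form after 3 normal-order steps.


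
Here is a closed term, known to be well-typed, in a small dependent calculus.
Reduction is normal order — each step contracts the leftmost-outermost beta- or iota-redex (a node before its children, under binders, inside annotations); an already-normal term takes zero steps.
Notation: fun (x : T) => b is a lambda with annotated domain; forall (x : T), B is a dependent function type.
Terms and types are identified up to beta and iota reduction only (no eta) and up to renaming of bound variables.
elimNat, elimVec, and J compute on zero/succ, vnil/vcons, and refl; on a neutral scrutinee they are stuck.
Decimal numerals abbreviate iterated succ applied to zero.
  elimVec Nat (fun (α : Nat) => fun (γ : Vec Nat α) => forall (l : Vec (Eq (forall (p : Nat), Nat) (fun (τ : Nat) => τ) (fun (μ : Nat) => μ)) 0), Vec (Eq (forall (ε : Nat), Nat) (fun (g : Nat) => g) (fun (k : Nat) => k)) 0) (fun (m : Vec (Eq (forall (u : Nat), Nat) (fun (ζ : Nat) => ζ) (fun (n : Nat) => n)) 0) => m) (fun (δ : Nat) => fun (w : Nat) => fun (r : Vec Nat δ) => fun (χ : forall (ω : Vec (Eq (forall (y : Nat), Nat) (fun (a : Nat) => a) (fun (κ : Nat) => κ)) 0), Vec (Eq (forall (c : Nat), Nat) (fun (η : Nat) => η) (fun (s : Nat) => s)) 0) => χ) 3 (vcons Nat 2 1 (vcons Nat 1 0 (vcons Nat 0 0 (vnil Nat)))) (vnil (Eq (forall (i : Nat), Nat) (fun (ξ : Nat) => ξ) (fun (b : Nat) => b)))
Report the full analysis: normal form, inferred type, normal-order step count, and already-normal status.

normal form:
  vnil (Eq (forall (α : Nat), Nat) (fun (γ : Nat) => γ) (fun (l : Nat) => l))
the term's type:
  Vec (Eq (forall (α : Nat), Nat) (fun (γ : Nat) => γ) (fun (l : Nat) => l)) 0
normal-order step count: 17
started in normal form: no
first contracted redex: an elimVec iota-redex


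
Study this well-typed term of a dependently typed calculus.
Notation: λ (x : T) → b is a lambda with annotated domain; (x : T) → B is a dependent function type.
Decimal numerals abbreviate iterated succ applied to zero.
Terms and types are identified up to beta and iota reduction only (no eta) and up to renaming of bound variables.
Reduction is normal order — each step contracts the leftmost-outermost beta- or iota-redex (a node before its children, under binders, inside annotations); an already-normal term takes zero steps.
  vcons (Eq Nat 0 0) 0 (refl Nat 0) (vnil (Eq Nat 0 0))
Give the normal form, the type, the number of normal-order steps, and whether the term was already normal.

normal form:
  vcons (Eq Nat 0 0) 0 (refl Nat 0) (vnil (Eq Nat 0 0))
type:
  Vec (Eq Nat 0 0) 1
reduction steps (normal order): 0
term was already normal: yes


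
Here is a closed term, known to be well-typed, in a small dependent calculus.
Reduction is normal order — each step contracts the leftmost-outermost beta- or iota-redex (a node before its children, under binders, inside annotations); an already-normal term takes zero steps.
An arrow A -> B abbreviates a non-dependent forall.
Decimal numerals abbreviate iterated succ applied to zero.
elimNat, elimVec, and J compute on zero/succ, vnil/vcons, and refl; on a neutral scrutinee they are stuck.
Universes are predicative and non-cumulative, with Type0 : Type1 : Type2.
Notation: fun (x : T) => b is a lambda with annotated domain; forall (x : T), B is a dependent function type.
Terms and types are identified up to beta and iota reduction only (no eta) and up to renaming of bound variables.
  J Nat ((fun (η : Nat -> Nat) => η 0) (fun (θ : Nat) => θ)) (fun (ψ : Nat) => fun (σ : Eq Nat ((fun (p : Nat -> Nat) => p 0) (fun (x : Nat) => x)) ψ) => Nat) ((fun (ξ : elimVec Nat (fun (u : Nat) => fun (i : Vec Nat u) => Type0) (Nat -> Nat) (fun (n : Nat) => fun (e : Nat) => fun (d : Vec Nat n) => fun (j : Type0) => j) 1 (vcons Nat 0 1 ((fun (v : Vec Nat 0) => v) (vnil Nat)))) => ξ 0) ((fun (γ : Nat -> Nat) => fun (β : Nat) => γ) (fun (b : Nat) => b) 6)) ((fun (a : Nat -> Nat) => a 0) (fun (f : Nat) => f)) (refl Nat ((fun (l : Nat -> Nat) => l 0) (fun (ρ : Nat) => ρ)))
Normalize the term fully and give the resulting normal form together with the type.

resulting normal form:
  0
inferred type:
  Nat


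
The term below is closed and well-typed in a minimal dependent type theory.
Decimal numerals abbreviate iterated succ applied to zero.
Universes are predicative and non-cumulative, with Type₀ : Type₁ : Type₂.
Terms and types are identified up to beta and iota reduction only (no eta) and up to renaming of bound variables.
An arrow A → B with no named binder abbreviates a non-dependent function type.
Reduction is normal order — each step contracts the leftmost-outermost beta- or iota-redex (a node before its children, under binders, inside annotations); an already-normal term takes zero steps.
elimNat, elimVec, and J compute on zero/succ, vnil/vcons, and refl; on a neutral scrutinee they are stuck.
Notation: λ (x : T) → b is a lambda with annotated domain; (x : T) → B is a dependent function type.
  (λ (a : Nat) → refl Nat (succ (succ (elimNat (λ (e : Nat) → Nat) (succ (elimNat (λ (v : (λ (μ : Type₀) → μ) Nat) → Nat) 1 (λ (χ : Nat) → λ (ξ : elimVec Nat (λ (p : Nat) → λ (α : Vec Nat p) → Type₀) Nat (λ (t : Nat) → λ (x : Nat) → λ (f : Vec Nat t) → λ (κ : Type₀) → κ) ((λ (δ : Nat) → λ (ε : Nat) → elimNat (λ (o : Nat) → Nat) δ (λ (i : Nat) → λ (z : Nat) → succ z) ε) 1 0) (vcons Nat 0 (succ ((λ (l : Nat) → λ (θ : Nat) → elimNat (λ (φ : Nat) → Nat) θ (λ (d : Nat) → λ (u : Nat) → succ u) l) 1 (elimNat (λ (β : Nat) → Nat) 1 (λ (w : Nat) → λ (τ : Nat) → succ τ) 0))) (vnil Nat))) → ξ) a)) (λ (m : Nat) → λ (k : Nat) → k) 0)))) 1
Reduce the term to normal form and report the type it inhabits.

reduced normal form:
  refl Nat 4
the term's type:
  Eq Nat 4 4


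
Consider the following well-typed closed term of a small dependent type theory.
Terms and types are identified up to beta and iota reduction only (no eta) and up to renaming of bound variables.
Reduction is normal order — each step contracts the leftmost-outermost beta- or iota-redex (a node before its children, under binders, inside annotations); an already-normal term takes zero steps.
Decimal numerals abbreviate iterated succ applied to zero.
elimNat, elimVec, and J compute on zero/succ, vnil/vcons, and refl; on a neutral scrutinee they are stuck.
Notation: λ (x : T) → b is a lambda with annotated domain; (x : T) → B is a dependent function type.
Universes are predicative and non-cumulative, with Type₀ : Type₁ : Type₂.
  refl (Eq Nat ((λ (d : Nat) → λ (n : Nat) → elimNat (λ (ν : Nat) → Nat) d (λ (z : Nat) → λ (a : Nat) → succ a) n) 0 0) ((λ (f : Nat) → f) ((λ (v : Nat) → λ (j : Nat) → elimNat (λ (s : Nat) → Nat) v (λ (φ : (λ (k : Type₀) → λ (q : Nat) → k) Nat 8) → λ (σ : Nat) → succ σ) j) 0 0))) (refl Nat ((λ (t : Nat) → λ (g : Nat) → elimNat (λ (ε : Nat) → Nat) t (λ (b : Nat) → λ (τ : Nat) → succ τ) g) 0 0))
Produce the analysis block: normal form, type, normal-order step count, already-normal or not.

reduced normal form:
  refl (Eq Nat 0 0) (refl Nat 0)
inferred type:
  Eq (Eq Nat 0 0) (refl Nat 0) (refl Nat 0)
reduction steps (normal order): 10
started in normal form: no
first redex: a beta-redex


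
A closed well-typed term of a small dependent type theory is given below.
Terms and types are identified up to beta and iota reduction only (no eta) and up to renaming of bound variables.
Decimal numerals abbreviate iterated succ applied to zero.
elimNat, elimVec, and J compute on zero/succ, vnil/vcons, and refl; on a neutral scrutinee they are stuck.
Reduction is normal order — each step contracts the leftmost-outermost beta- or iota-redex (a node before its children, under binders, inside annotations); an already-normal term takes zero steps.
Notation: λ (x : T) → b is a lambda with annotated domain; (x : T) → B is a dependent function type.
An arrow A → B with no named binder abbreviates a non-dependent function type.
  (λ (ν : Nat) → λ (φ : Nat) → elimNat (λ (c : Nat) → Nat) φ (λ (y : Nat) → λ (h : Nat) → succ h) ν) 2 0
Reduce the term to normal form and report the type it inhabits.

resulting normal form:
  2
inferred type:
  Nat
observation: 9 normal-order steps separate the term from its normal form.


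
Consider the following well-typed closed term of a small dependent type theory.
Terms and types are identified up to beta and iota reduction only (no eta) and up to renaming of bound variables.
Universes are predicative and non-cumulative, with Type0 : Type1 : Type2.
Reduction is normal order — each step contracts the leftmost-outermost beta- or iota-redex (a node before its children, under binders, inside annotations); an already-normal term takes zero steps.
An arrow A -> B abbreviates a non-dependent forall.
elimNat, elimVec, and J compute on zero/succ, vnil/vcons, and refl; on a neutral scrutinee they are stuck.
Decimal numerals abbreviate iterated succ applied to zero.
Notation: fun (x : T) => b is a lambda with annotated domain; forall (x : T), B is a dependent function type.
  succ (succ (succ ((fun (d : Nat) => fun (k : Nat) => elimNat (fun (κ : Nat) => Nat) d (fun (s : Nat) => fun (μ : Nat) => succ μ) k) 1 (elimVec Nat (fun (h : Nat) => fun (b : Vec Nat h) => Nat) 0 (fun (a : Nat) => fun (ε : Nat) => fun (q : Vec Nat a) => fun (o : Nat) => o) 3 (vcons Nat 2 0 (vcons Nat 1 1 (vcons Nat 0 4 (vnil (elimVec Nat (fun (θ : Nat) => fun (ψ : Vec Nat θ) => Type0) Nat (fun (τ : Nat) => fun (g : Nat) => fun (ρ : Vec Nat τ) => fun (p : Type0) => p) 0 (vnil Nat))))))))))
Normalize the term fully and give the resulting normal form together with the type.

reduced normal form:
  4
inferred type:
  Nat
observation: the leftmost-outermost redex is a beta-redex, and normalization takes 19 steps.


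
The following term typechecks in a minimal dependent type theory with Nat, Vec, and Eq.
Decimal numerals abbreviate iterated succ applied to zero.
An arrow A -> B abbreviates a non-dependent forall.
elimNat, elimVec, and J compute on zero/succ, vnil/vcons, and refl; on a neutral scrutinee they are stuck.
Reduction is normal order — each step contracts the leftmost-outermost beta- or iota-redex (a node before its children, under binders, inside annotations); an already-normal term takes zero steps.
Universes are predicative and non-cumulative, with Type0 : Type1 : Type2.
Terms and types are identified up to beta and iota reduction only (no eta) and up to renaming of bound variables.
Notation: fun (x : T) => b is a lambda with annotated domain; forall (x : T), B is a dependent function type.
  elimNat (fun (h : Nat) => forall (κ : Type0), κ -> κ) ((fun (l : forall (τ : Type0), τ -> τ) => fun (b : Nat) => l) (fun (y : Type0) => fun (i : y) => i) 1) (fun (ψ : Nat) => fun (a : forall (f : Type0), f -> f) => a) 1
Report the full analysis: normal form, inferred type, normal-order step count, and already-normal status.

resulting normal form:
  fun (h : Type0) => fun (κ : h) => κ
inferred type:
  forall (h : Type0), h -> h
reduction steps (normal order): 6
started in normal form: no
first contracted redex: an elimNat iota-redex


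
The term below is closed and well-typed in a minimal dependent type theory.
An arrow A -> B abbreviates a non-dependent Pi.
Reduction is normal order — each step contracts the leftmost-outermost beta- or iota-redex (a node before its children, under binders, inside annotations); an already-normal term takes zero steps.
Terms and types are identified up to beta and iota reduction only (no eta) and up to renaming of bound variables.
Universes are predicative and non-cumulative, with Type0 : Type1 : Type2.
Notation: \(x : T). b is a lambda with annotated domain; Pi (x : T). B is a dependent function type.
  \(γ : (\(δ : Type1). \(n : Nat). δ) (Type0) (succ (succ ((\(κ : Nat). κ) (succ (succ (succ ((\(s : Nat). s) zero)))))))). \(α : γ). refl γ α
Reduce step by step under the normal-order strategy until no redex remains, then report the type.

normal-order reduction sequence:
  \(γ : (\(δ : Type1). \(n : Nat). δ) (Type0) (succ (succ ((\(κ : Nat). κ) (succ (succ (succ ((\(s : Nat). s) zero)))))))). \(α : γ). refl γ α
  ~> \(γ : (\(δ : Nat). Type0) (succ (succ ((\(n : Nat). n) (succ (succ (succ ((\(κ : Nat). κ) zero)))))))). \(s : γ). refl γ s
  ~> \(γ : Type0). \(δ : γ). refl γ δ
inferred type:
  Pi (γ : Type0). Pi (δ : γ). Eq γ δ δ


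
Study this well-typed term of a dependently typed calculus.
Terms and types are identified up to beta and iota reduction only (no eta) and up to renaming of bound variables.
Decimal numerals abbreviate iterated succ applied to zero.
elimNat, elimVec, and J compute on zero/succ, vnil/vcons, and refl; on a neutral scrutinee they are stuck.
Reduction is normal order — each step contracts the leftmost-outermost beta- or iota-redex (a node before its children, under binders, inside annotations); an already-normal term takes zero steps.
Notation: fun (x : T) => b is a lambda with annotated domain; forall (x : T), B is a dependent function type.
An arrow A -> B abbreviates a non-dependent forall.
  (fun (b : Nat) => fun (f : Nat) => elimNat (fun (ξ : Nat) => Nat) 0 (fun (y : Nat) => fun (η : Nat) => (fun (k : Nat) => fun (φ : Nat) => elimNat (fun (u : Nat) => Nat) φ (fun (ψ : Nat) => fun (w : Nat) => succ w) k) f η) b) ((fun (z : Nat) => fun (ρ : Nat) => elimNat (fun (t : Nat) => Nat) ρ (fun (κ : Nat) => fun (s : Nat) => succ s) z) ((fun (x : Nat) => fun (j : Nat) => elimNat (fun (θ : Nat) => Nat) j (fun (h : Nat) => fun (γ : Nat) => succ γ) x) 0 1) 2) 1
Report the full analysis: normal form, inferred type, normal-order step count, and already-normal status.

normal form:
  3
inferred type:
  Nat
normal-order step count: 27
started in normal form: no
first contracted redex: a beta-redex


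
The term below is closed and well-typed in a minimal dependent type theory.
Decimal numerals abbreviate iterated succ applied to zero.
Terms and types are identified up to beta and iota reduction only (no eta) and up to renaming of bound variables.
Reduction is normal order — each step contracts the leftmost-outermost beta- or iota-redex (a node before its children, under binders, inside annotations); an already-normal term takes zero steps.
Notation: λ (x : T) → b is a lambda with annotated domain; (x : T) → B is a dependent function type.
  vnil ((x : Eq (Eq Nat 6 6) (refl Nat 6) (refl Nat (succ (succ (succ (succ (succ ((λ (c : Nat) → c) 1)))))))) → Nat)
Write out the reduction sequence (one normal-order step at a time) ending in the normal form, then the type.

reduction (normal order):
  vnil ((x : Eq (Eq Nat 6 6) (refl Nat 6) (refl Nat (succ (succ (succ (succ (succ ((λ (c : Nat) → c) 1)))))))) → Nat)
  ~> vnil ((x : Eq (Eq Nat 6 6) (refl Nat 6) (refl Nat 6)) → Nat)
type:
  Vec ((x : Eq (Eq Nat 6 6) (refl Nat 6) (refl Nat 6)) → Nat) 0


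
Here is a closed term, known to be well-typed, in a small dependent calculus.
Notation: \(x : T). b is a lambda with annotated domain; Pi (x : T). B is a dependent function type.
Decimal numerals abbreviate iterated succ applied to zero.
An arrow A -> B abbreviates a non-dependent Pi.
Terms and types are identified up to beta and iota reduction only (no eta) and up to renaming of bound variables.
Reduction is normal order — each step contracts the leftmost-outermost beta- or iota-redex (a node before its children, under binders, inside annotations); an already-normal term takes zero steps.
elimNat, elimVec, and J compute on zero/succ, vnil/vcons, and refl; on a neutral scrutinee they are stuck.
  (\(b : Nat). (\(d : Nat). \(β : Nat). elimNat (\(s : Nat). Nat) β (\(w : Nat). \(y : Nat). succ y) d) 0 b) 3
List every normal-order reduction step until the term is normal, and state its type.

normal-order reduction:
  (\(b : Nat). (\(d : Nat). \(β : Nat). elimNat (\(s : Nat). Nat) β (\(w : Nat). \(y : Nat). succ y) d) 0 b) 3
  ~> (\(b : Nat). \(d : Nat). elimNat (\(β : Nat). Nat) d (\(s : Nat). \(w : Nat). succ w) b) 0 3
  ~> (\(b : Nat). elimNat (\(d : Nat). Nat) b (\(β : Nat). \(s : Nat). succ s) 0) 3
  ~> elimNat (\(b : Nat). Nat) 3 (\(d : Nat). \(β : Nat). succ β) 0
  ~> 3
inferred type:
  Nat


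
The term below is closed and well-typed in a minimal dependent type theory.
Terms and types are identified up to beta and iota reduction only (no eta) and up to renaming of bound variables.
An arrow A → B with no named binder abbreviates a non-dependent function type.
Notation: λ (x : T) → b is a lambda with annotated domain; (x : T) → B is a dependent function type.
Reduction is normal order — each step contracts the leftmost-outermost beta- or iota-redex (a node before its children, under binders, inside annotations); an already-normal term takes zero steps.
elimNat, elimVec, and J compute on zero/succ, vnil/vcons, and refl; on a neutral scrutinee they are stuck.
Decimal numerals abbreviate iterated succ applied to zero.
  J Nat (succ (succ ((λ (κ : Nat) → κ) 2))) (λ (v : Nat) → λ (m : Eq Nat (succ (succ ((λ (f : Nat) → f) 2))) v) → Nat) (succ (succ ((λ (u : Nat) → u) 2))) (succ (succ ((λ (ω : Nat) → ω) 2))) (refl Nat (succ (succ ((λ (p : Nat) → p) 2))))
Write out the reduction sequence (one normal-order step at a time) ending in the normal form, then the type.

normal-order reduction:
  J Nat (succ (succ ((λ (κ : Nat) → κ) 2))) (λ (v : Nat) → λ (m : Eq Nat (succ (succ ((λ (f : Nat) → f) 2))) v) → Nat) (succ (succ ((λ (u : Nat) → u) 2))) (succ (succ ((λ (ω : Nat) → ω) 2))) (refl Nat (succ (succ ((λ (p : Nat) → p) 2))))
  ~> succ (succ ((λ (κ : Nat) → κ) 2))
  ~> 4
type:
  Nat


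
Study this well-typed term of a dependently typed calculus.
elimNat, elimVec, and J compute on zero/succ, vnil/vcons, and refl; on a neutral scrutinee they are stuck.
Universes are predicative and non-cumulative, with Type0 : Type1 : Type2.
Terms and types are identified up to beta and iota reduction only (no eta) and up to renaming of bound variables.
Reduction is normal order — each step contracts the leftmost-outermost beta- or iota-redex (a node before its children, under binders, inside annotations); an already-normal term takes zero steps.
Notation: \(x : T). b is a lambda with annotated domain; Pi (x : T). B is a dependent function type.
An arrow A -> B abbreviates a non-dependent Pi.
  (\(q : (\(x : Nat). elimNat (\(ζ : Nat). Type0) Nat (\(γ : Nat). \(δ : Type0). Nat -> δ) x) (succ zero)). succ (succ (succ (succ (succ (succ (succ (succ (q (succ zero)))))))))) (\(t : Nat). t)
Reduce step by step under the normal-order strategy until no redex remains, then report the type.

normal-order reduction:
  (\(q : (\(x : Nat). elimNat (\(ζ : Nat). Type0) Nat (\(γ : Nat). \(δ : Type0). Nat -> δ) x) (succ zero)). succ (succ (succ (succ (succ (succ (succ (succ (q (succ zero)))))))))) (\(t : Nat). t)
  ~> succ (succ (succ (succ (succ (succ (succ (succ ((\(q : Nat). q) (succ zero)))))))))
  ~> succ (succ (succ (succ (succ (succ (succ (succ (succ zero))))))))
inferred type:
  Nat


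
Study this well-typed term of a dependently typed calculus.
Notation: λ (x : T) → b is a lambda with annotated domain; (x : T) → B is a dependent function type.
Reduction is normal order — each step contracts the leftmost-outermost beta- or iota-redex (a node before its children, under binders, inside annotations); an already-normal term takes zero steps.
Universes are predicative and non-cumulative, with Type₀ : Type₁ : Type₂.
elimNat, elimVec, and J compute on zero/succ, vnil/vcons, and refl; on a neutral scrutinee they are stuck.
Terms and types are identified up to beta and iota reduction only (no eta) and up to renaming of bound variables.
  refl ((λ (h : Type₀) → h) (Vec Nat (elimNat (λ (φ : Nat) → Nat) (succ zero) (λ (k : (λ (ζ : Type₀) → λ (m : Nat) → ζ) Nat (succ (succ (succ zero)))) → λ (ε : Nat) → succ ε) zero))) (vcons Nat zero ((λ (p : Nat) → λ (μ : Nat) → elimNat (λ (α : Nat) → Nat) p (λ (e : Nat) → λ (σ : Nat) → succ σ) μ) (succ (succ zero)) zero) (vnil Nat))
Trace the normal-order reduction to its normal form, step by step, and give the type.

normal-order reduction:
  refl ((λ (h : Type₀) → h) (Vec Nat (elimNat (λ (φ : Nat) → Nat) (succ zero) (λ (k : (λ (ζ : Type₀) → λ (m : Nat) → ζ) Nat (succ (succ (succ zero)))) → λ (ε : Nat) → succ ε) zero))) (vcons Nat zero ((λ (p : Nat) → λ (μ : Nat) → elimNat (λ (α : Nat) → Nat) p (λ (e : Nat) → λ (σ : Nat) → succ σ) μ) (succ (succ zero)) zero) (vnil Nat))
  ~> refl (Vec Nat (elimNat (λ (h : Nat) → Nat) (succ zero) (λ (φ : (λ (k : Type₀) → λ (ζ : Nat) → k) Nat (succ (succ (succ zero)))) → λ (m : Nat) → succ m) zero)) (vcons Nat zero ((λ (ε : Nat) → λ (p : Nat) → elimNat (λ (μ : Nat) → Nat) ε (λ (α : Nat) → λ (e : Nat) → succ e) p) (succ (succ zero)) zero) (vnil Nat))
  ~> refl (Vec Nat (succ zero)) (vcons Nat zero ((λ (h : Nat) → λ (φ : Nat) → elimNat (λ (k : Nat) → Nat) h (λ (ζ : Nat) → λ (m : Nat) → succ m) φ) (succ (succ zero)) zero) (vnil Nat))
  ~> refl (Vec Nat (succ zero)) (vcons Nat zero ((λ (h : Nat) → elimNat (λ (φ : Nat) → Nat) (succ (succ zero)) (λ (k : Nat) → λ (ζ : Nat) → succ ζ) h) zero) (vnil Nat))
  ~> refl (Vec Nat (succ zero)) (vcons Nat zero (elimNat (λ (h : Nat) → Nat) (succ (succ zero)) (λ (φ : Nat) → λ (k : Nat) → succ k) zero) (vnil Nat))
  ~> refl (Vec Nat (succ zero)) (vcons Nat zero (succ (succ zero)) (vnil Nat))
inferred type:
  Eq (Vec Nat (succ zero)) (vcons Nat zero (succ (succ zero)) (vnil Nat)) (vcons Nat zero (succ (succ zero)) (vnil Nat))


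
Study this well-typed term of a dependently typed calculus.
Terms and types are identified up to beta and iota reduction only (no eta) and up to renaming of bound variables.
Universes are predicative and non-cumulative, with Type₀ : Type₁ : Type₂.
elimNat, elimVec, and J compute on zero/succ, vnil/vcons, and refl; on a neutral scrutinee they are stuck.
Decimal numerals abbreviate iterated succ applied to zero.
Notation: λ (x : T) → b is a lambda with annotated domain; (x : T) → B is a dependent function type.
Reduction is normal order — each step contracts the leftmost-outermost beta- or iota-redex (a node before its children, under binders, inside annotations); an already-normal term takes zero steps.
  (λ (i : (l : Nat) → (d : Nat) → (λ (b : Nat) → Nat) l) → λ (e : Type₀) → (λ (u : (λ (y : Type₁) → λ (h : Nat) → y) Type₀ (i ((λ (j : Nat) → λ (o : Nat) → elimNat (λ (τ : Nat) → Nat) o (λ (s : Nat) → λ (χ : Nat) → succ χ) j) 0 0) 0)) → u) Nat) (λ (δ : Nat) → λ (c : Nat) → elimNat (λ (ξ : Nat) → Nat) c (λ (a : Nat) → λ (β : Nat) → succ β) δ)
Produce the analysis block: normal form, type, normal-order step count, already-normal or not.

resulting normal form:
  λ (i : Type₀) → Nat
the term's type:
  (i : Type₀) → Type₀
normal-order step count: 2
term was already normal: no
first redex: a beta-redex


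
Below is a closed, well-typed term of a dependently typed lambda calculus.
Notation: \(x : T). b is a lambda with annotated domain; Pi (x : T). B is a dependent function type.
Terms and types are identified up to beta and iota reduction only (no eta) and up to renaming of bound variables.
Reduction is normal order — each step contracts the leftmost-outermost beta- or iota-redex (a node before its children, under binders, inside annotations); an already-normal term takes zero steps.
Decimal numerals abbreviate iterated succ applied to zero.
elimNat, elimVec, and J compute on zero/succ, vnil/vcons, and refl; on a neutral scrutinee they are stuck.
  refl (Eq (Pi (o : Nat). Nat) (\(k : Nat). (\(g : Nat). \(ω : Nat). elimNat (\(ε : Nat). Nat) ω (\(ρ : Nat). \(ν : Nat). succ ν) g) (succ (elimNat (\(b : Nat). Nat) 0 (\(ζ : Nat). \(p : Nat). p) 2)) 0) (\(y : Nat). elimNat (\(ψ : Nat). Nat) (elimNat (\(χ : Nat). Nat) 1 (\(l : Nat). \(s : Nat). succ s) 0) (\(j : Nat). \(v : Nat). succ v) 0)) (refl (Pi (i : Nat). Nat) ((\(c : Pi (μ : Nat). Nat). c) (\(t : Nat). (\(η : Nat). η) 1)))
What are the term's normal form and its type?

normal form:
  refl (Eq (Pi (o : Nat). Nat) (\(k : Nat). 1) (\(g : Nat). 1)) (refl (Pi (ω : Nat). Nat) (\(ε : Nat). 1))
inferred type:
  Eq (Eq (Pi (o : Nat). Nat) (\(k : Nat). 1) (\(g : Nat). 1)) (refl (Pi (ω : Nat). Nat) (\(ε : Nat). 1)) (refl (Pi (ρ : Nat). Nat) (\(ν : Nat). 1))
observation: 17 normal-order steps separate the term from its normal form.


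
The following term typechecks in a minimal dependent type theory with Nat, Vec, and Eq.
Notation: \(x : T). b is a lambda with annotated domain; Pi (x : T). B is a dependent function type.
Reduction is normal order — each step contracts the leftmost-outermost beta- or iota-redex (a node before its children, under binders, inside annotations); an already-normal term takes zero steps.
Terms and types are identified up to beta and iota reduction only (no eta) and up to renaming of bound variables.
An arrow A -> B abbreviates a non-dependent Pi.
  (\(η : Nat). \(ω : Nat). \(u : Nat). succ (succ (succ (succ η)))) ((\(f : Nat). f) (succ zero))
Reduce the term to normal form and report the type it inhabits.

resulting normal form:
  \(η : Nat). \(ω : Nat). succ (succ (succ (succ (succ zero))))
the term's type:
  Nat -> Nat -> Nat
observation: the first redex contracted is a beta-redex; the normal form is reached in 2 normal-order steps.


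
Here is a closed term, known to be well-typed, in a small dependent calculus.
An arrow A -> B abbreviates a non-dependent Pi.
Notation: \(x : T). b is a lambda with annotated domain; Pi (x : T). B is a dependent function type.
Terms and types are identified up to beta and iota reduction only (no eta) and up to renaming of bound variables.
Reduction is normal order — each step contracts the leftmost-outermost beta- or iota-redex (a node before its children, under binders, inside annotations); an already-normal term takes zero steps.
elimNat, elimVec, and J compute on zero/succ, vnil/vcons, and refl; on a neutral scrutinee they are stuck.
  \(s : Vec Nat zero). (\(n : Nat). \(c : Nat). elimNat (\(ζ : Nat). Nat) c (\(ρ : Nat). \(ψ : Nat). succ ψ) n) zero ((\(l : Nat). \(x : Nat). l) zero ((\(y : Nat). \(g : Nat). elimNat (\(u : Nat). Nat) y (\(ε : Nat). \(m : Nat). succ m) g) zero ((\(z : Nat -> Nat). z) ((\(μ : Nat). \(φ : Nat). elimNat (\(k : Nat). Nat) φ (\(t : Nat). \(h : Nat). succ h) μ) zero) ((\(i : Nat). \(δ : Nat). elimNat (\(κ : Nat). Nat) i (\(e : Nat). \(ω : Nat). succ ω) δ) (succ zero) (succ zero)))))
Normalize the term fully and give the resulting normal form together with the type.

resulting normal form:
  \(s : Vec Nat zero). zero
type:
  Vec Nat zero -> Nat
observation: normalization takes exactly 5 steps under the normal-order strategy.


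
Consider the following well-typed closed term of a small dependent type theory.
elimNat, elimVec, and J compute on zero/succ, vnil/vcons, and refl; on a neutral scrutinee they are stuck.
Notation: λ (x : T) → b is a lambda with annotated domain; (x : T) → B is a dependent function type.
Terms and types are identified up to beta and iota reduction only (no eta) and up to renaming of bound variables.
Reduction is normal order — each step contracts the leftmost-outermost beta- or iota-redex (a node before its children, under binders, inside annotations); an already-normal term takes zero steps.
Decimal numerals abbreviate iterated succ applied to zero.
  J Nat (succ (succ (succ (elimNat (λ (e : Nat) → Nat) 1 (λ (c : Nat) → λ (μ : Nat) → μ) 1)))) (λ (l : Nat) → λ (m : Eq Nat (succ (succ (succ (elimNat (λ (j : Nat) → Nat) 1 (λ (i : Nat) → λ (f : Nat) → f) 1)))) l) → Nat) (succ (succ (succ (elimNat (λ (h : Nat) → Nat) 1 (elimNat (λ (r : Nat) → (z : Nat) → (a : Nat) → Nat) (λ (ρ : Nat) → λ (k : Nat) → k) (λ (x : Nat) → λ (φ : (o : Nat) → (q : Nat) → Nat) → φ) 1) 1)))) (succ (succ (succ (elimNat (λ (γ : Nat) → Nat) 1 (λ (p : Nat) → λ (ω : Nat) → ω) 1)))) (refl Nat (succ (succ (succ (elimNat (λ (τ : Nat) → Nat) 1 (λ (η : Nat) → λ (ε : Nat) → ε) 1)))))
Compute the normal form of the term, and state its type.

resulting normal form:
  4
type:
  Nat
observation: the first redex contracted is a J iota-redex; the normal form is reached in 9 normal-order steps.


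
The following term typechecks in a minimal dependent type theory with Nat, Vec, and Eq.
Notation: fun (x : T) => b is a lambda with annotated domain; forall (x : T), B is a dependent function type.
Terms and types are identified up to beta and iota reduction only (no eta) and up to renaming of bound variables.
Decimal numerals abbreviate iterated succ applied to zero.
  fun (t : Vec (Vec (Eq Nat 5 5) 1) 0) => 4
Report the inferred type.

inferred type:
  forall (t : Vec (Vec (Eq Nat 5 5) 1) 0), Nat


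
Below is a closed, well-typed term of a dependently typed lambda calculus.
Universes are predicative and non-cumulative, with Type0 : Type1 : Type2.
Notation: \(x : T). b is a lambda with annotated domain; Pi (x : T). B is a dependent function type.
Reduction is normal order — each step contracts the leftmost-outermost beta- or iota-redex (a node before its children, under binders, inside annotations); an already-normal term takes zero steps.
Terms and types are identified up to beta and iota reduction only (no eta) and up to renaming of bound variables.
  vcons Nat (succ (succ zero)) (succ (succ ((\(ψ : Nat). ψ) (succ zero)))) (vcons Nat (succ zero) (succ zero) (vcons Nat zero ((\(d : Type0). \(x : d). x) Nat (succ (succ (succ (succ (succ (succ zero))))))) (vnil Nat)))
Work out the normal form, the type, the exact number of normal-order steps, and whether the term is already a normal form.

resulting normal form:
  vcons Nat (succ (succ zero)) (succ (succ (succ zero))) (vcons Nat (succ zero) (succ zero) (vcons Nat zero (succ (succ (succ (succ (succ (succ zero)))))) (vnil Nat)))
type:
  Vec Nat (succ (succ (succ zero)))
reduction steps (normal order): 3
already normal: no
first redex: a beta-redex


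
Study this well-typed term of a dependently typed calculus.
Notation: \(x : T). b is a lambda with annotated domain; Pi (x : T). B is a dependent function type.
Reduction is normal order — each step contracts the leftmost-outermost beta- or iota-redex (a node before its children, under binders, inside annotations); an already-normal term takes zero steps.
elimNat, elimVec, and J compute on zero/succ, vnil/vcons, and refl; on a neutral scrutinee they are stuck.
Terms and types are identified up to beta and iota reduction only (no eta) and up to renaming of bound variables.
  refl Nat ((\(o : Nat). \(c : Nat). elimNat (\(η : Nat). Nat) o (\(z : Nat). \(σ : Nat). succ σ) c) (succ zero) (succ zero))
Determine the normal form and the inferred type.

reduced normal form:
  refl Nat (succ (succ zero))
inferred type:
  Eq Nat (succ (succ zero)) (succ (succ zero))
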